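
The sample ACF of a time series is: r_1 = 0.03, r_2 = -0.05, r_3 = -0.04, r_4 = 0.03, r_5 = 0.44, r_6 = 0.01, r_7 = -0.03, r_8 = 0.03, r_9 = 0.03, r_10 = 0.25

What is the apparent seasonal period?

5

The largest autocorrelation is r_5 = 0.44, with a weaker echo at lag 10 (0.25); the remaining lags stay at or below 0.03.
The dominant spike at lag 5 indicates a seasonal period of 5.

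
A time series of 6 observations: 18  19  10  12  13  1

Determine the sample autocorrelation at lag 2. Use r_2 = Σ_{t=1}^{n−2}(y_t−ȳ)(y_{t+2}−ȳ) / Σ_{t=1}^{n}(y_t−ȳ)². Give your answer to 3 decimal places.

-0.065

Mean ȳ = (18 + 19 + 10 + 12 + 13 + 1)/6 = 12.1667
Deviations from mean: 5.8333, 6.8333, -2.1667, -0.1667, 0.8333, -11.1667
Σ(y_t−ȳ)(y_{t+2}−ȳ) = (-12.6389) + (-1.1389) + (-1.8056) + (1.8611) = -13.7222
Denominator Σ(y_t−ȳ)² = 210.8333
r_2 = -13.7222 / 210.8333 = -0.065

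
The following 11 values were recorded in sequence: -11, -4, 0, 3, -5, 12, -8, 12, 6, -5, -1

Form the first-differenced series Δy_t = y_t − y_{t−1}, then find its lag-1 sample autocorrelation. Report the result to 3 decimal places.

First differences Δy: 7, 4, 3, -8, 17, -20, 20, -6, -11, 4
Mean of differences = 1.0000
Numerator Σ(Δy_t−Δȳ)(Δy_{t+1}−Δȳ) = -958.0000
Denominator Σ(Δy_t−Δȳ)² = 1390.0000
r_1(Δy) = -958.0000 / 1390.0000 = -0.689

-0.689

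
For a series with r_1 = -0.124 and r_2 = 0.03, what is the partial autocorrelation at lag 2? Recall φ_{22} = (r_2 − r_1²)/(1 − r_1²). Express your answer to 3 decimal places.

0.015

φ_{22} = (r_2 − r_1²) / (1 − r_1²)
r_1² = (-0.124)² = 0.015376
Numerator = 0.03 − 0.0154 = 0.0146; denominator = 1 − 0.0154 = 0.9846
φ_{22} = 0.0146 / 0.9846 = 0.015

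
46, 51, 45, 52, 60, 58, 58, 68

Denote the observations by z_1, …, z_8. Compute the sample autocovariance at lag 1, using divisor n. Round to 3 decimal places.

Mean z̄ = (46 + 51 + 45 + 52 + 60 + 58 + 58 + 68)/8 = 54.7500
Deviations: -8.7500, -3.7500, -9.7500, -2.7500, 5.2500, 3.2500, 3.2500, 13.2500
Σ_{t=1}^{7}(z_t−z̄)(z_{t+1}−z̄) = 152.4375
γ_1 = 152.4375 / 8 = 19.055

19.055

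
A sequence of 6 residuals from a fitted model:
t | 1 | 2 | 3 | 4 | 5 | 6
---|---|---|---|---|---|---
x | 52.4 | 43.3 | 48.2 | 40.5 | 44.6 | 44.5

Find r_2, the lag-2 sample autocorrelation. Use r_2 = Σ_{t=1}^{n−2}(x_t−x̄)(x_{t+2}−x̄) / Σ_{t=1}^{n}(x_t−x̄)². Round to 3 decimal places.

0.374

Mean x̄ = (52.4 + 43.3 + 48.2 + 40.5 + 44.6 + 44.5)/6 = 45.5833
Deviations from mean: 6.8167, -2.2833, 2.6167, -5.0833, -0.9833, -1.0833
Numerator Σ_{t=1}^{4}(x_t−x̄)(x_{t+2}−x̄) = 32.3778
Denominator Σ(x_t−x̄)² = 86.5083
r_2 = 32.3778 / 86.5083 = 0.374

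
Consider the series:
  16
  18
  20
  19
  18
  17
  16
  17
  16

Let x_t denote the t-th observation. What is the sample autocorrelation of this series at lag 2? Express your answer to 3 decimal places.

-0.038

Mean x̄ = (16 + 18 + 20 + 19 + 18 + 17 + 16 + 17 + 16)/9 = 17.4444
Σ(x_t−x̄)(x_{t+2}−x̄) = (-3.6914) + (0.8642) + (1.4198) + (-0.6914) + (-0.8025) + (0.1975) + (2.0864) = -0.6173
Denominator Σ(x_t−x̄)² = 16.2222
r_2 = -0.6173 / 16.2222 = -0.038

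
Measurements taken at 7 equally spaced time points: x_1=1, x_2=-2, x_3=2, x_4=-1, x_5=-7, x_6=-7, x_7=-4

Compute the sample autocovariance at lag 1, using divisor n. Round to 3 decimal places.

Mean x̄ = (1 − 2 + 2 − 1 − 7 − 7 − 4)/7 = -2.5714
Σ_{t=1}^{6}(x_t−x̄)(x_{t+1}−x̄) = 30.8163
γ_1 = 30.8163 / 7 = 4.402

4.402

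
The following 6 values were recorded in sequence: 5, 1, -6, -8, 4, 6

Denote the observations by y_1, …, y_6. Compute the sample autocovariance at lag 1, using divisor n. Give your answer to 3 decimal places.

6.981

Mean ȳ = (5 + 1 − 6 − 8 + 4 + 6)/6 = 0.3333
Σ_{t=1}^{5}(y_t−ȳ)(y_{t+1}−ȳ) = 41.8889
γ_1 = 41.8889 / 6 = 6.981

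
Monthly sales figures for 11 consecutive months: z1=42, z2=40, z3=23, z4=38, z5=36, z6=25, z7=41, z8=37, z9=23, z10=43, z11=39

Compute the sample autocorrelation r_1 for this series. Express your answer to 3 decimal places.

Mean z̄ = (42 + 40 + 23 + 38 + 36 + 25 + 41 + 37 + 23 + 43 + 39)/11 = 35.1818
Numerator Σ_{t=1}^{10}(z_t−z̄)(z_{t+1}−z̄) = -202.3967
Denominator Σ(z_t−z̄)² = 591.6364
r_1 = -202.3967 / 591.6364 = -0.342

-0.342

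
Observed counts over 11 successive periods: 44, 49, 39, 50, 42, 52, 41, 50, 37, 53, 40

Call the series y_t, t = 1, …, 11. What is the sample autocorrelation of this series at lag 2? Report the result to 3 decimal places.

Mean ȳ = (44 + 49 + 39 + 50 + 42 + 52 + 41 + 50 + 37 + 53 + 40)/11 = 45.1818
Numerator Σ_{t=1}^{9}(y_t−ȳ)(y_{t+2}−ȳ) = 238.6612
Denominator Σ(y_t−ȳ)² = 329.6364
r_2 = 238.6612 / 329.6364 = 0.724

0.724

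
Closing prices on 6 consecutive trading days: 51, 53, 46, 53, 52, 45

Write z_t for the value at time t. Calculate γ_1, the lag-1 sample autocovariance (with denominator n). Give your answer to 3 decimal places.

Mean z̄ = (51 + 53 + 46 + 53 + 52 + 45)/6 = 50.0000
Deviations: 1.0000, 3.0000, -4.0000, 3.0000, 2.0000, -5.0000
Σ_{t=1}^{5}(z_t−z̄)(z_{t+1}−z̄) = -25.0000
γ_1 = -25.0000 / 6 = -4.167

-4.167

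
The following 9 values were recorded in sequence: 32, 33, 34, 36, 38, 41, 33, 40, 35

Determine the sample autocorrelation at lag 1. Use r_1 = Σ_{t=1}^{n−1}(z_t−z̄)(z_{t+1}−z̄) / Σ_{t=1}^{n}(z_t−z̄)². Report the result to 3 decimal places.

Mean z̄ = (32 + 33 + 34 + 36 + 38 + 41 + 33 + 40 + 35)/9 = 35.7778
Numerator Σ_{t=1}^{8}(z_t−z̄)(z_{t+1}−z̄) = -2.3827
Denominator Σ(z_t−z̄)² = 83.5556
r_1 = -2.3827 / 83.5556 = -0.029

-0.029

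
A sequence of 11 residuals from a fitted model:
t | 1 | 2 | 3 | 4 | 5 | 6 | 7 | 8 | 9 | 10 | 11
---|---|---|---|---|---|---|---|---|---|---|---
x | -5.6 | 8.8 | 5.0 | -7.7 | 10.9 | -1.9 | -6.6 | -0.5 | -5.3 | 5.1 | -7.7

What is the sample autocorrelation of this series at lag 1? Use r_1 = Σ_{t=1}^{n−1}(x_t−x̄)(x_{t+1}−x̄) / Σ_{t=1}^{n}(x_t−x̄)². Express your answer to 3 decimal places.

-0.410

Mean x̄ = (-5.6 + 8.8 + 5.0 − 7.7 + 10.9 − 1.9 − 6.6 − 0.5 − 5.3 + 5.1 − 7.7)/11 = -0.5000
Numerator Σ_{t=1}^{10}(x_t−x̄)(x_{t+1}−x̄) = -192.5800
Denominator Σ(x_t−x̄)² = 469.9600
r_1 = -192.5800 / 469.9600 = -0.410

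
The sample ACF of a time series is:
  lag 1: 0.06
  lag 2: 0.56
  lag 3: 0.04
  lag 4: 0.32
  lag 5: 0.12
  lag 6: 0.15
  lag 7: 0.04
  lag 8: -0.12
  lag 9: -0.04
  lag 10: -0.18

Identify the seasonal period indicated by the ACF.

2

The largest autocorrelation is r_2 = 0.56, with weaker echoes at lags 4 (0.32) and 6 (0.15); the remaining lags stay at or below 0.12.
The dominant spike at lag 2 indicates a seasonal period of 2.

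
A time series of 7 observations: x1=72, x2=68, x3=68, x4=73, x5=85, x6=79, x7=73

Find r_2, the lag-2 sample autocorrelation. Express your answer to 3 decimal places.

Mean x̄ = (72 + 68 + 68 + 73 + 85 + 79 + 73)/7 = 74.0000
Σ(x_t−x̄)(x_{t+2}−x̄) = (12.0000) + (6.0000) + (-66.0000) + (-5.0000) + (-11.0000) = -64.0000
Denominator Σ(x_t−x̄)² = 224.0000
r_2 = -64.0000 / 224.0000 = -0.286

-0.286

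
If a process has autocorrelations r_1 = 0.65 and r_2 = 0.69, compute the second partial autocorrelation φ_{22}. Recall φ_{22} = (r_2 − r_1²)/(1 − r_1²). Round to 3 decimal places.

φ_{22} = (r_2 − r_1²) / (1 − r_1²)
r_1² = (0.65)² = 0.4225
Numerator = 0.69 − 0.4225 = 0.2675; denominator = 1 − 0.4225 = 0.5775
φ_{22} = 0.2675 / 0.5775 = 0.463

0.463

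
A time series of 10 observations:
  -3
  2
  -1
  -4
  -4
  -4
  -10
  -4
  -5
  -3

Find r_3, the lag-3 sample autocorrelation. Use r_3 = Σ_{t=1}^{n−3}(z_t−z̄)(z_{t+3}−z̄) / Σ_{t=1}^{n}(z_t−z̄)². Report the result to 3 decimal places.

Mean z̄ = (-3 + 2 − 1 − 4 − 4 − 4 − 10 − 4 − 5 − 3)/10 = -3.6000
Numerator Σ_{t=1}^{7}(z_t−z̄)(z_{t+3}−z̄) = -4.0800
Denominator Σ(z_t−z̄)² = 82.4000
r_3 = -4.0800 / 82.4000 = -0.050

-0.050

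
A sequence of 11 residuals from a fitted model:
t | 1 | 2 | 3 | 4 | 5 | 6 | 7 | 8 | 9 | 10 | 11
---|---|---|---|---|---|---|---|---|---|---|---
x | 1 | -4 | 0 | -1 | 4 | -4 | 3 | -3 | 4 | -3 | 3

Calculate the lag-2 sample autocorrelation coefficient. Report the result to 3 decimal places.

0.637

Mean x̄ = (1 − 4 + 0 − 1 + 4 − 4 + 3 − 3 + 4 − 3 + 3)/11 = 0.0000
Numerator Σ_{t=1}^{9}(x_t−x̄)(x_{t+2}−x̄) = 65.0000
Denominator Σ(x_t−x̄)² = 102.0000
r_2 = 65.0000 / 102.0000 = 0.637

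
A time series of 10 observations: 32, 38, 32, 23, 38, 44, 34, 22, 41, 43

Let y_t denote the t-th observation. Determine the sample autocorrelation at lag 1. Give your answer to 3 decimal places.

Mean ȳ = (32 + 38 + 32 + 23 + 38 + 44 + 34 + 22 + 41 + 43)/10 = 34.7000
Numerator Σ_{t=1}^{9}(y_t−ȳ)(y_{t+1}−ȳ) = -19.4900
Denominator Σ(y_t−ȳ)² = 530.1000
r_1 = -19.4900 / 530.1000 = -0.037

-0.037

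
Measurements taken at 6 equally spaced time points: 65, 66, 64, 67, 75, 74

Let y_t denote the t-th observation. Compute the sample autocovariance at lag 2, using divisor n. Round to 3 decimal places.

-3.000

Mean ȳ = (65 + 66 + 64 + 67 + 75 + 74)/6 = 68.5000
Σ_{t=1}^{4}(y_t−ȳ)(y_{t+2}−ȳ) = -18.0000
γ_2 = -18.0000 / 6 = -3.000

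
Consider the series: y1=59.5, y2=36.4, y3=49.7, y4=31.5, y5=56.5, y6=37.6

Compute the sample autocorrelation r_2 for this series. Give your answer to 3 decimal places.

Mean ȳ = (59.5 + 36.4 + 49.7 + 31.5 + 56.5 + 37.6)/6 = 45.2000
Deviations from mean: 14.3000, -8.8000, 4.5000, -13.7000, 11.3000, -7.6000
Numerator Σ_{t=1}^{4}(y_t−ȳ)(y_{t+2}−ȳ) = 339.8800
Denominator Σ(y_t−ȳ)² = 675.3200
r_2 = 339.8800 / 675.3200 = 0.503

0.503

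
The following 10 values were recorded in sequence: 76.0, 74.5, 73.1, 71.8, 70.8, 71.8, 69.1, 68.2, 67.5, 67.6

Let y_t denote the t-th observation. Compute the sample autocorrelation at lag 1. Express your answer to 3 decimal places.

Mean ȳ = (76.0 + 74.5 + 73.1 + 71.8 + 70.8 + 71.8 + 69.1 + 68.2 + 67.5 + 67.6)/10 = 71.0400
Numerator Σ_{t=1}^{9}(y_t−ȳ)(y_{t+1}−ȳ) = 51.7564
Denominator Σ(y_t−ȳ)² = 78.2240
r_1 = 51.7564 / 78.2240 = 0.662

0.662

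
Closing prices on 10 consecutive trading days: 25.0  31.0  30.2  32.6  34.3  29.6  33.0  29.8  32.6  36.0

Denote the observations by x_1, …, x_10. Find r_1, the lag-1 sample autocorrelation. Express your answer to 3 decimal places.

-0.024

Mean x̄ = (25.0 + 31.0 + 30.2 + 32.6 + 34.3 + 29.6 + 33.0 + 29.8 + 32.6 + 36.0)/10 = 31.4100
Numerator Σ_{t=1}^{9}(x_t−x̄)(x_{t+1}−x̄) = -1.9991
Denominator Σ(x_t−x̄)² = 83.3690
r_1 = -1.9991 / 83.3690 = -0.024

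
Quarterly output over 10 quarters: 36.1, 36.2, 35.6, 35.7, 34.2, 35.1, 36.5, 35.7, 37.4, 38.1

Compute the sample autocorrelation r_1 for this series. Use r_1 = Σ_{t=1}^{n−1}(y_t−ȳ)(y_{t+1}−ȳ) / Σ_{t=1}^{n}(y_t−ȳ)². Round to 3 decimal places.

Mean ȳ = (36.1 + 36.2 + 35.6 + 35.7 + 34.2 + 35.1 + 36.5 + 35.7 + 37.4 + 38.1)/10 = 36.0600
Numerator Σ_{t=1}^{9}(y_t−ȳ)(y_{t+1}−ȳ) = 4.2324
Denominator Σ(y_t−ȳ)² = 11.0240
r_1 = 4.2324 / 11.0240 = 0.384

0.384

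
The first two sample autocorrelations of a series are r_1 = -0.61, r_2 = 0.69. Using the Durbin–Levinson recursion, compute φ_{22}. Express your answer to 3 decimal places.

φ_{22} = (r_2 − r_1²) / (1 − r_1²)
r_1² = (-0.61)² = 0.3721
Numerator = 0.69 − 0.3721 = 0.3179; denominator = 1 − 0.3721 = 0.6279
φ_{22} = 0.3179 / 0.6279 = 0.506

0.506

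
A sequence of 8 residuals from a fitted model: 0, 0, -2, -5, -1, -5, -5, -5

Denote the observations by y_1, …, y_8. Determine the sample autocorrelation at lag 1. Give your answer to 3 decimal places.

0.257

Mean ȳ = (0 + 0 − 2 − 5 − 1 − 5 − 5 − 5)/8 = -2.8750
Σ(y_t−ȳ)(y_{t+1}−ȳ) = (8.2656) + (2.5156) + (-1.8594) + (-3.9844) + (-3.9844) + (4.5156) + (4.5156) = 9.9844
Denominator Σ(y_t−ȳ)² = 38.8750
r_1 = 9.9844 / 38.8750 = 0.257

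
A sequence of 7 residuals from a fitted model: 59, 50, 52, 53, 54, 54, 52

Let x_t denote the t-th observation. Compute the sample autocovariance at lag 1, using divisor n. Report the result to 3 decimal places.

Mean x̄ = (59 + 50 + 52 + 53 + 54 + 54 + 52)/7 = 53.4286
Deviations: 5.5714, -3.4286, -1.4286, -0.4286, 0.5714, 0.5714, -1.4286
Σ_{t=1}^{6}(x_t−x̄)(x_{t+1}−x̄) = -14.3265
γ_1 = -14.3265 / 7 = -2.047

-2.047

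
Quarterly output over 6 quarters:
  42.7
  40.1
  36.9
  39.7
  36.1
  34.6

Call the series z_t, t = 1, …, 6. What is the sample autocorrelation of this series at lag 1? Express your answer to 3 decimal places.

Mean z̄ = (42.7 + 40.1 + 36.9 + 39.7 + 36.1 + 34.6)/6 = 38.3500
Deviations from mean: 4.3500, 1.7500, -1.4500, 1.3500, -2.2500, -3.7500
Σ(z_t−z̄)(z_{t+1}−z̄) = (7.6125) + (-2.5375) + (-1.9575) + (-3.0375) + (8.4375) = 8.5175
Denominator Σ(z_t−z̄)² = 45.0350
r_1 = 8.5175 / 45.0350 = 0.189

0.189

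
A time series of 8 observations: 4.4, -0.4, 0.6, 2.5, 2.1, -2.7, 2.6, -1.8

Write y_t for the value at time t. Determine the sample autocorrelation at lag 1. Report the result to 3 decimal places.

-0.431

Mean ȳ = (4.4 − 0.4 + 0.6 + 2.5 + 2.1 − 2.7 + 2.6 − 1.8)/8 = 0.9125
Deviations from mean: 3.4875, -1.3125, -0.3125, 1.5875, 1.1875, -3.6125, 1.6875, -2.7125
Σ(y_t−ȳ)(y_{t+1}−ȳ) = (-4.5773) + (0.4102) + (-0.4961) + (1.8852) + (-4.2898) + (-6.0961) + (-4.5773) = -17.7414
Denominator Σ(y_t−ȳ)² = 41.1688
r_1 = -17.7414 / 41.1688 = -0.431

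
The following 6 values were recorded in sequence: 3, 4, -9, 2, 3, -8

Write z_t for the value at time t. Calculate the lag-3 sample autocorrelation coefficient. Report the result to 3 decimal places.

0.492

Mean z̄ = (3 + 4 − 9 + 2 + 3 − 8)/6 = -0.8333
Deviations from mean: 3.8333, 4.8333, -8.1667, 2.8333, 3.8333, -7.1667
Σ(z_t−z̄)(z_{t+3}−z̄) = (10.8611) + (18.5278) + (58.5278) = 87.9167
Denominator Σ(z_t−z̄)² = 178.8333
r_3 = 87.9167 / 178.8333 = 0.492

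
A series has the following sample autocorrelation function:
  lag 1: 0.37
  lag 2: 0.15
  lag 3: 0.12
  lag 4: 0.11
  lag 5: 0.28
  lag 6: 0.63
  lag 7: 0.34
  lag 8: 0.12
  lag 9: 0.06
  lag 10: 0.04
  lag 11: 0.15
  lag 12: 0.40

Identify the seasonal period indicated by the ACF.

The largest autocorrelation is r_6 = 0.63, with a weaker echo at lag 12 (0.40); the remaining lags stay at or below 0.37. The elevated value at lag 1 (0.37), dropping to 0.15 at lag 2, reflects decaying short-term dependence rather than seasonality.
The dominant spike at lag 6 indicates a seasonal period of 6.

6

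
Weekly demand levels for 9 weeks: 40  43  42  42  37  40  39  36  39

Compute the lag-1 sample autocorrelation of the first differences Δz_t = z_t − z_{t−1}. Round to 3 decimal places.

First differences Δz: 3, -1, 0, -5, 3, -1, -3, 3
Mean of differences = -0.1250
Numerator Σ(Δz_t−Δz̄)(Δz_{t+1}−Δz̄) = -27.8906
Denominator Σ(Δz_t−Δz̄)² = 62.8750
r_1(Δz) = -27.8906 / 62.8750 = -0.444

-0.444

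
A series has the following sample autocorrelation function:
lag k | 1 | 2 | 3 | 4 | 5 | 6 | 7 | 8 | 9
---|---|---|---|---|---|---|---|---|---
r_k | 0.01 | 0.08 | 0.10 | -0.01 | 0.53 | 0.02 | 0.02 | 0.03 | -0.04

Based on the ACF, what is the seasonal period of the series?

The largest autocorrelation is r_5 = 0.53; the remaining lags stay at or below 0.10.
The dominant spike at lag 5 indicates a seasonal period of 5.

5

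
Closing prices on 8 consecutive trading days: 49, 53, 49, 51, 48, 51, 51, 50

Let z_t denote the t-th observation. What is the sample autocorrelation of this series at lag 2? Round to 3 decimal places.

0.293

Mean z̄ = (49 + 53 + 49 + 51 + 48 + 51 + 51 + 50)/8 = 50.2500
Deviations from mean: -1.2500, 2.7500, -1.2500, 0.7500, -2.2500, 0.7500, 0.7500, -0.2500
Numerator Σ_{t=1}^{6}(z_t−z̄)(z_{t+2}−z̄) = 5.1250
Denominator Σ(z_t−z̄)² = 17.5000
r_2 = 5.1250 / 17.5000 = 0.293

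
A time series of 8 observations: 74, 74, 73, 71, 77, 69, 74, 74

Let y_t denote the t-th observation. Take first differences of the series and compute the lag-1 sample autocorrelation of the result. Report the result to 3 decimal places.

First differences Δy: 0, -1, -2, 6, -8, 5, 0
Mean of differences = 0.0000
Numerator Σ(Δy_t−Δȳ)(Δy_{t+1}−Δȳ) = -98.0000
Denominator Σ(Δy_t−Δȳ)² = 130.0000
r_1(Δy) = -98.0000 / 130.0000 = -0.754

-0.754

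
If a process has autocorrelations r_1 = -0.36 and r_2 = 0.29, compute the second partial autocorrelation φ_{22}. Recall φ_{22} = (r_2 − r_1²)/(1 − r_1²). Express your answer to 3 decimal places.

φ_{22} = (r_2 − r_1²) / (1 − r_1²)
r_1² = (-0.36)² = 0.1296
Numerator = 0.29 − 0.1296 = 0.1604; denominator = 1 − 0.1296 = 0.8704
φ_{22} = 0.1604 / 0.8704 = 0.184

0.184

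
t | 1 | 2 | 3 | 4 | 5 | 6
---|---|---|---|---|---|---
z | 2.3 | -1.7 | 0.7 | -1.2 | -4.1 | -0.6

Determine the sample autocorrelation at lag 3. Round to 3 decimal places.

Mean z̄ = (2.3 − 1.7 + 0.7 − 1.2 − 4.1 − 0.6)/6 = -0.7667
Deviations from mean: 3.0667, -0.9333, 1.4667, -0.4333, -3.3333, 0.1667
Σ(z_t−z̄)(z_{t+3}−z̄) = (-1.3289) + (3.1111) + (0.2444) = 2.0267
Denominator Σ(z_t−z̄)² = 23.7533
r_3 = 2.0267 / 23.7533 = 0.085

0.085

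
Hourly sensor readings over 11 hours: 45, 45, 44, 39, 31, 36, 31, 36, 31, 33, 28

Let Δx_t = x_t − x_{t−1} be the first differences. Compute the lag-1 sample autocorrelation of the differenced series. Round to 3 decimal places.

-0.596

First differences Δx: 0, -1, -5, -8, 5, -5, 5, -5, 2, -5
Mean of differences = -1.7000
Numerator Σ(Δx_t−Δx̄)(Δx_{t+1}−Δx̄) = -113.2900
Denominator Σ(Δx_t−Δx̄)² = 190.1000
r_1(Δx) = -113.2900 / 190.1000 = -0.596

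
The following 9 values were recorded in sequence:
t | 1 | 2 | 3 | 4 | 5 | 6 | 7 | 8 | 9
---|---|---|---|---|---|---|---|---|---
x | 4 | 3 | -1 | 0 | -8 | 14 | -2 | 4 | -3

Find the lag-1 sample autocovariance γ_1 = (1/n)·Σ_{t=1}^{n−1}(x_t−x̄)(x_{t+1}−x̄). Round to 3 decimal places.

-18.302

Mean x̄ = (4 + 3 − 1 + 0 − 8 + 14 − 2 + 4 − 3)/9 = 1.2222
Σ_{t=1}^{8}(x_t−x̄)(x_{t+1}−x̄) = -164.7160
γ_1 = -164.7160 / 9 = -18.302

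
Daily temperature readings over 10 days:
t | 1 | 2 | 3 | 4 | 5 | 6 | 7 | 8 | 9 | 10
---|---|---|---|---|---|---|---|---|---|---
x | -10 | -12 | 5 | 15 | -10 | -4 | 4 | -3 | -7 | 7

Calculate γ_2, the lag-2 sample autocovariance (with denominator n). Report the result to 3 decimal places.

-41.100

Mean x̄ = (-10 − 12 + 5 + 15 − 10 − 4 + 4 − 3 − 7 + 7)/10 = -1.5000
Σ_{t=1}^{8}(x_t−x̄)(x_{t+2}−x̄) = -411.0000
γ_2 = -411.0000 / 10 = -41.100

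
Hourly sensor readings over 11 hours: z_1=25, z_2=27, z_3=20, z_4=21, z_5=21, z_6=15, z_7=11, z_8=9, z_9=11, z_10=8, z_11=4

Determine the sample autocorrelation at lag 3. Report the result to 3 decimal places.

Mean z̄ = (25 + 27 + 20 + 21 + 21 + 15 + 11 + 9 + 11 + 8 + 4)/11 = 15.6364
Numerator Σ_{t=1}^{8}(z_t−z̄)(z_{t+3}−z̄) = 163.5124
Denominator Σ(z_t−z̄)² = 574.5455
r_3 = 163.5124 / 574.5455 = 0.285

0.285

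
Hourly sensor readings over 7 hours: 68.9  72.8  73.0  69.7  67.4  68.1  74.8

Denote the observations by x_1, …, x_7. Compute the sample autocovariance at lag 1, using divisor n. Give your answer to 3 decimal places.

-0.015

Mean x̄ = (68.9 + 72.8 + 73.0 + 69.7 + 67.4 + 68.1 + 74.8)/7 = 70.6714
Deviations: -1.7714, 2.1286, 2.3286, -0.9714, -3.2714, -2.5714, 4.1286
Σ_{t=1}^{6}(x_t−x̄)(x_{t+1}−x̄) = -0.1022
γ_1 = -0.1022 / 7 = -0.015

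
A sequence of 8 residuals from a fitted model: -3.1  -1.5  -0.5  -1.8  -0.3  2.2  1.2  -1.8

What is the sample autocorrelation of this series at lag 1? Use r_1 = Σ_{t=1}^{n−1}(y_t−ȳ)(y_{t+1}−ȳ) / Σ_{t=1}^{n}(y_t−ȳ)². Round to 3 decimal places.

Mean ȳ = (-3.1 − 1.5 − 0.5 − 1.8 − 0.3 + 2.2 + 1.2 − 1.8)/8 = -0.7000
Deviations from mean: -2.4000, -0.8000, 0.2000, -1.1000, 0.4000, 2.9000, 1.9000, -1.1000
Σ(y_t−ȳ)(y_{t+1}−ȳ) = (1.9200) + (-0.1600) + (-0.2200) + (-0.4400) + (1.1600) + (5.5100) + (-2.0900) = 5.6800
Denominator Σ(y_t−ȳ)² = 21.0400
r_1 = 5.6800 / 21.0400 = 0.270

0.270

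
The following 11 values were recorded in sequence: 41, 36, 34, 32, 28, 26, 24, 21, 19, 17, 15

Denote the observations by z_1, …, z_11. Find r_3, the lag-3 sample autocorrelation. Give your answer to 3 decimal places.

0.226

Mean z̄ = (41 + 36 + 34 + 32 + 28 + 26 + 24 + 21 + 19 + 17 + 15)/11 = 26.6364
Numerator Σ_{t=1}^{8}(z_t−z̄)(z_{t+3}−z̄) = 159.1488
Denominator Σ(z_t−z̄)² = 704.5455
r_3 = 159.1488 / 704.5455 = 0.226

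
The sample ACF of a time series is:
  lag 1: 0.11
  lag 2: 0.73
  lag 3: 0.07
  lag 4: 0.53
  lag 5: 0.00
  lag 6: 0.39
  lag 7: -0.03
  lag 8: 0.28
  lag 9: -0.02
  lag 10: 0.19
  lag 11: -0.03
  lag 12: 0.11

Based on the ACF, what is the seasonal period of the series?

The largest autocorrelation is r_2 = 0.73, with weaker echoes at lags 4 (0.53), 6 (0.39), 8 (0.28) and 10 (0.19); the remaining lags stay at or below 0.11.
The dominant spike at lag 2 indicates a seasonal period of 2.

2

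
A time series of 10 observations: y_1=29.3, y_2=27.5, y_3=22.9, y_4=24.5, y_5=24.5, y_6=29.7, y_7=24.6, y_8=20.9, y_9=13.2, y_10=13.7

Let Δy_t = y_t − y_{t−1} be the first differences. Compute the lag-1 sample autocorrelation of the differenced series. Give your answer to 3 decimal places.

-0.078

First differences Δy: -1.8, -4.6, 1.6, 0.0, 5.2, -5.1, -3.7, -7.7, 0.5
Mean of differences = -1.7333
Numerator Σ(Δy_t−Δȳ)(Δy_{t+1}−Δȳ) = -9.8811
Denominator Σ(Δy_t−Δȳ)² = 126.2000
r_1(Δy) = -9.8811 / 126.2000 = -0.078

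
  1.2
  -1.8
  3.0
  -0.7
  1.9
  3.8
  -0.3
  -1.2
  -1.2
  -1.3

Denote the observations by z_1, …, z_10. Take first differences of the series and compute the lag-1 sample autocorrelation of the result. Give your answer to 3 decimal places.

-0.559

First differences Δz: -3.0, 4.8, -3.7, 2.6, 1.9, -4.1, -0.9, 0.0, -0.1
Mean of differences = -0.2778
Numerator Σ(Δz_t−Δz̄)(Δz_{t+1}−Δz̄) = -40.8505
Denominator Σ(Δz_t−Δz̄)² = 73.0356
r_1(Δz) = -40.8505 / 73.0356 = -0.559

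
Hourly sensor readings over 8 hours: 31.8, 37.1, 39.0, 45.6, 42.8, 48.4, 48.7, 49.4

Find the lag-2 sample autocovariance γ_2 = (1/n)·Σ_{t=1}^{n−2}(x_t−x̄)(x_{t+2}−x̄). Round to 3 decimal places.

Mean x̄ = (31.8 + 37.1 + 39.0 + 45.6 + 42.8 + 48.4 + 48.7 + 49.4)/8 = 42.8500
Σ_{t=1}^{6}(x_t−x̄)(x_{t+2}−x̄) = 78.2450
γ_2 = 78.2450 / 8 = 9.781

9.781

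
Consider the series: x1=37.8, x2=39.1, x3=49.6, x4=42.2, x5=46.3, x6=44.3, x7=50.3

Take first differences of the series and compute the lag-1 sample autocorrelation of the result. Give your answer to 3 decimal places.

-0.657

First differences Δx: 1.3, 10.5, -7.4, 4.1, -2.0, 6.0
Mean of differences = 2.0833
Numerator Σ(Δx_t−Δx̄)(Δx_{t+1}−Δx̄) = -129.7636
Denominator Σ(Δx_t−Δx̄)² = 197.4683
r_1(Δx) = -129.7636 / 197.4683 = -0.657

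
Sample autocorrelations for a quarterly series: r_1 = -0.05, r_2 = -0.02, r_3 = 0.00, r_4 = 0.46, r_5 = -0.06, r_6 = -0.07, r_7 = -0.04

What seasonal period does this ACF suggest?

The largest autocorrelation is r_4 = 0.46; the remaining lags stay at or below 0.00.
The dominant spike at lag 4 indicates a seasonal period of 4.

4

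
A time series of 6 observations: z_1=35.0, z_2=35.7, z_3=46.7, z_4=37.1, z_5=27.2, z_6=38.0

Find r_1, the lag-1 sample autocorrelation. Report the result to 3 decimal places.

-0.104

Mean z̄ = (35.0 + 35.7 + 46.7 + 37.1 + 27.2 + 38.0)/6 = 36.6167
Deviations from mean: -1.6167, -0.9167, 10.0833, 0.4833, -9.4167, 1.3833
Numerator Σ_{t=1}^{5}(z_t−z̄)(z_{t+1}−z̄) = -20.4653
Denominator Σ(z_t−z̄)² = 195.9483
r_1 = -20.4653 / 195.9483 = -0.104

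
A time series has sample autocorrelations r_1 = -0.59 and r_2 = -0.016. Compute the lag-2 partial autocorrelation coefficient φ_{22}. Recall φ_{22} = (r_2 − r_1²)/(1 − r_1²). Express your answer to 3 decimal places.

φ_{22} = (r_2 − r_1²) / (1 − r_1²)
r_1² = (-0.59)² = 0.3481
Numerator = -0.016 − 0.3481 = -0.3641; denominator = 1 − 0.3481 = 0.6519
φ_{22} = -0.3641 / 0.6519 = -0.559

-0.559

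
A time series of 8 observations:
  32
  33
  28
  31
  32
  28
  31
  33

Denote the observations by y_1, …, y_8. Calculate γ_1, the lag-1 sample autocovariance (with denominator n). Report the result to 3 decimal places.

Mean ȳ = (32 + 33 + 28 + 31 + 32 + 28 + 31 + 33)/8 = 31.0000
Σ_{t=1}^{7}(y_t−ȳ)(y_{t+1}−ȳ) = -7.0000
γ_1 = -7.0000 / 8 = -0.875

-0.875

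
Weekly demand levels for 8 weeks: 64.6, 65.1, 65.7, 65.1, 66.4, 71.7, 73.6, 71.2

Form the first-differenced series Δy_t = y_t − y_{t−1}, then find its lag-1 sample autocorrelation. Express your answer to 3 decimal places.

First differences Δy: 0.5, 0.6, -0.6, 1.3, 5.3, 1.9, -2.4
Mean of differences = 0.9429
Numerator Σ(Δy_t−Δȳ)(Δy_{t+1}−Δȳ) = 2.6567
Denominator Σ(Δy_t−Δȳ)² = 33.8971
r_1(Δy) = 2.6567 / 33.8971 = 0.078

0.078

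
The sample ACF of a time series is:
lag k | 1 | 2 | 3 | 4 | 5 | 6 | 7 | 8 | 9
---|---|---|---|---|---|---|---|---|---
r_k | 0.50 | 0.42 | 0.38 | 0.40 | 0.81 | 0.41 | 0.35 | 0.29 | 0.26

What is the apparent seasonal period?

The largest autocorrelation is r_5 = 0.81; the remaining lags stay at or below 0.50. The elevated value at lag 1 (0.50), dropping to 0.42 at lag 2, reflects decaying short-term dependence rather than seasonality.
The dominant spike at lag 5 indicates a seasonal period of 5.

5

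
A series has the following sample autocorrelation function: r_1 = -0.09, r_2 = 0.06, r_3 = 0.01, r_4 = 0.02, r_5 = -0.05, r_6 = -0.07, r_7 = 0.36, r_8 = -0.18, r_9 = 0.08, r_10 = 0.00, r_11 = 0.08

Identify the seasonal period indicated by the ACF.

7

The largest autocorrelation is r_7 = 0.36; the remaining lags stay at or below 0.08.
The dominant spike at lag 7 indicates a seasonal period of 7.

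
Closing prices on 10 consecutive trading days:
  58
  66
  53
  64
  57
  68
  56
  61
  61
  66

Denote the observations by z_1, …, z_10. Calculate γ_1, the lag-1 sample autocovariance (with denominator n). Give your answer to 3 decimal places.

Mean z̄ = (58 + 66 + 53 + 64 + 57 + 68 + 56 + 61 + 61 + 66)/10 = 61.0000
Σ_{t=1}^{9}(z_t−z̄)(z_{t+1}−z̄) = -154.0000
γ_1 = -154.0000 / 10 = -15.400

-15.400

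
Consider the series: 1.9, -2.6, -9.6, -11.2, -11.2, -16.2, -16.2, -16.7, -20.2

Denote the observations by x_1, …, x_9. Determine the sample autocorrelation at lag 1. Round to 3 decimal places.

Mean x̄ = (1.9 − 2.6 − 9.6 − 11.2 − 11.2 − 16.2 − 16.2 − 16.7 − 20.2)/9 = -11.3333
Numerator Σ_{t=1}^{8}(x_t−x̄)(x_{t+1}−x̄) = 227.6956
Denominator Σ(x_t−x̄)² = 409.2200
r_1 = 227.6956 / 409.2200 = 0.556

0.556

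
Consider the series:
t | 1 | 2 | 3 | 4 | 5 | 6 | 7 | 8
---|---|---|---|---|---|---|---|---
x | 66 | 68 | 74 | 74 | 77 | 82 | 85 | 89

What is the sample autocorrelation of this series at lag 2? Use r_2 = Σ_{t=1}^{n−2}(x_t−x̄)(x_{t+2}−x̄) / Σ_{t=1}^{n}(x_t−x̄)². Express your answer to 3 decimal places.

Mean x̄ = (66 + 68 + 74 + 74 + 77 + 82 + 85 + 89)/8 = 76.8750
Deviations from mean: -10.8750, -8.8750, -2.8750, -2.8750, 0.1250, 5.1250, 8.1250, 12.1250
Σ(x_t−x̄)(x_{t+2}−x̄) = (31.2656) + (25.5156) + (-0.3594) + (-14.7344) + (1.0156) + (62.1406) = 104.8438
Denominator Σ(x_t−x̄)² = 452.8750
r_2 = 104.8438 / 452.8750 = 0.232

0.232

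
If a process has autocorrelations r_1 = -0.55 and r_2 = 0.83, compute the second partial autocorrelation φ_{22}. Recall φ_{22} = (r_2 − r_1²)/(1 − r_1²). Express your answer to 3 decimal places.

0.756

φ_{22} = (r_2 − r_1²) / (1 − r_1²)
r_1² = (-0.55)² = 0.3025
Numerator = 0.83 − 0.3025 = 0.5275; denominator = 1 − 0.3025 = 0.6975
φ_{22} = 0.5275 / 0.6975 = 0.756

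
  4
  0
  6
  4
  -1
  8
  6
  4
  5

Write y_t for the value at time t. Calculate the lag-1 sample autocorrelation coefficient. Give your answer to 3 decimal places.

-0.303

Mean ȳ = (4 + 0 + 6 + 4 − 1 + 8 + 6 + 4 + 5)/9 = 4.0000
Numerator Σ_{t=1}^{8}(y_t−ȳ)(y_{t+1}−ȳ) = -20.0000
Denominator Σ(y_t−ȳ)² = 66.0000
r_1 = -20.0000 / 66.0000 = -0.303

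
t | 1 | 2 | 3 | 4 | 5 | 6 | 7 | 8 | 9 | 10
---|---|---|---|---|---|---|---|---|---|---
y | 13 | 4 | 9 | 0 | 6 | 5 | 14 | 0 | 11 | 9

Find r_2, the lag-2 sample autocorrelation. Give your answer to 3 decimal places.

Mean ȳ = (13 + 4 + 9 + 0 + 6 + 5 + 14 + 0 + 11 + 9)/10 = 7.1000
Numerator Σ_{t=1}^{8}(y_t−ȳ)(y_{t+2}−ȳ) = 66.7800
Denominator Σ(y_t−ȳ)² = 220.9000
r_2 = 66.7800 / 220.9000 = 0.302

0.302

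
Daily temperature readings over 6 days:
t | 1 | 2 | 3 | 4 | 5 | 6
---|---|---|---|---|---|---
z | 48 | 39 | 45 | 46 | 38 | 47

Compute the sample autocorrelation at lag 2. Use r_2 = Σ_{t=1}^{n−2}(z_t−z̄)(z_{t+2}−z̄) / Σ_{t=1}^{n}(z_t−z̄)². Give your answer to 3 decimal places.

-0.061

Mean z̄ = (48 + 39 + 45 + 46 + 38 + 47)/6 = 43.8333
Deviations from mean: 4.1667, -4.8333, 1.1667, 2.1667, -5.8333, 3.1667
Σ(z_t−z̄)(z_{t+2}−z̄) = (4.8611) + (-10.4722) + (-6.8056) + (6.8611) = -5.5556
Denominator Σ(z_t−z̄)² = 90.8333
r_2 = -5.5556 / 90.8333 = -0.061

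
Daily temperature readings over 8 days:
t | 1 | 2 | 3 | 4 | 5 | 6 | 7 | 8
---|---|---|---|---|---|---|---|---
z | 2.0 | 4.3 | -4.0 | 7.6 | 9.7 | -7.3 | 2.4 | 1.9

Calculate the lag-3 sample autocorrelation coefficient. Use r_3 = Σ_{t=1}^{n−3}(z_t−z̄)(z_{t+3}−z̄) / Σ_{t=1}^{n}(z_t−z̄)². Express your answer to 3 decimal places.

Mean z̄ = (2.0 + 4.3 − 4.0 + 7.6 + 9.7 − 7.3 + 2.4 + 1.9)/8 = 2.0750
Deviations from mean: -0.0750, 2.2250, -6.0750, 5.5250, 7.6250, -9.3750, 0.3250, -0.1750
Numerator Σ_{t=1}^{5}(z_t−z̄)(z_{t+3}−z̄) = 73.9656
Denominator Σ(z_t−z̄)² = 218.5550
r_3 = 73.9656 / 218.5550 = 0.338

0.338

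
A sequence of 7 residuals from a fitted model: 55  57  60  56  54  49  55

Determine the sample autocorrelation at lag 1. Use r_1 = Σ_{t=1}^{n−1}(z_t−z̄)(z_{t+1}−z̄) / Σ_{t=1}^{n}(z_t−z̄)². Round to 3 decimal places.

0.297

Mean z̄ = (55 + 57 + 60 + 56 + 54 + 49 + 55)/7 = 55.1429
Numerator Σ_{t=1}^{6}(z_t−z̄)(z_{t+1}−z̄) = 19.8367
Denominator Σ(z_t−z̄)² = 66.8571
r_1 = 19.8367 / 66.8571 = 0.297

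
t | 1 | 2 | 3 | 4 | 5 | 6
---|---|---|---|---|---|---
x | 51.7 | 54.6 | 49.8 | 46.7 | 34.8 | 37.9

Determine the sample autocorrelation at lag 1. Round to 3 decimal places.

Mean x̄ = (51.7 + 54.6 + 49.8 + 46.7 + 34.8 + 37.9)/6 = 45.9167
Numerator Σ_{t=1}^{5}(x_t−x̄)(x_{t+1}−x̄) = 167.3914
Denominator Σ(x_t−x̄)² = 312.3883
r_1 = 167.3914 / 312.3883 = 0.536

0.536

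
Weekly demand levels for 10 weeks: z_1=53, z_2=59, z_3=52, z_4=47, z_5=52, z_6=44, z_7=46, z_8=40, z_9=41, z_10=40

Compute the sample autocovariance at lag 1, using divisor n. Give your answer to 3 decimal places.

20.884

Mean z̄ = (53 + 59 + 52 + 47 + 52 + 44 + 46 + 40 + 41 + 40)/10 = 47.4000
Σ_{t=1}^{9}(z_t−z̄)(z_{t+1}−z̄) = 208.8400
γ_1 = 208.8400 / 10 = 20.884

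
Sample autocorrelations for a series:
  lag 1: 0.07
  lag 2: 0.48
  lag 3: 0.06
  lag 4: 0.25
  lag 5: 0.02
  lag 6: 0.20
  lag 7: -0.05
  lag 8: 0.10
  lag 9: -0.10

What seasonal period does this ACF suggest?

The largest autocorrelation is r_2 = 0.48, with weaker echoes at lags 4 (0.25) and 6 (0.20); the remaining lags stay at or below 0.10.
The dominant spike at lag 2 indicates a seasonal period of 2.

2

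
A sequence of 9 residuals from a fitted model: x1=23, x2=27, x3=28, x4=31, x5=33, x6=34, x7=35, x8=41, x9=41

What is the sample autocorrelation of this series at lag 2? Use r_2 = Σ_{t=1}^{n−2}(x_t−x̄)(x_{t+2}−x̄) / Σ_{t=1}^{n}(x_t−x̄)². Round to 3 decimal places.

Mean x̄ = (23 + 27 + 28 + 31 + 33 + 34 + 35 + 41 + 41)/9 = 32.5556
Numerator Σ_{t=1}^{7}(x_t−x̄)(x_{t+2}−x̄) = 81.8272
Denominator Σ(x_t−x̄)² = 296.2222
r_2 = 81.8272 / 296.2222 = 0.276

0.276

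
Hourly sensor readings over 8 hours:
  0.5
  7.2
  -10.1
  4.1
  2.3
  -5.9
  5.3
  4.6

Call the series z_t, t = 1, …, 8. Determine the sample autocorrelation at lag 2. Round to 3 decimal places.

Mean z̄ = (0.5 + 7.2 − 10.1 + 4.1 + 2.3 − 5.9 + 5.3 + 4.6)/8 = 1.0000
Σ(z_t−z̄)(z_{t+2}−z̄) = (5.5500) + (19.2200) + (-14.4300) + (-21.3900) + (5.5900) + (-24.8400) = -30.3000
Denominator Σ(z_t−z̄)² = 252.2600
r_2 = -30.3000 / 252.2600 = -0.120

-0.120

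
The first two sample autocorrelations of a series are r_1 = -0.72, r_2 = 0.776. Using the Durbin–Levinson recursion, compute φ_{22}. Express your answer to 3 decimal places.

φ_{22} = (r_2 − r_1²) / (1 − r_1²)
r_1² = (-0.72)² = 0.5184
Numerator = 0.776 − 0.5184 = 0.2576; denominator = 1 − 0.5184 = 0.4816
φ_{22} = 0.2576 / 0.4816 = 0.535

0.535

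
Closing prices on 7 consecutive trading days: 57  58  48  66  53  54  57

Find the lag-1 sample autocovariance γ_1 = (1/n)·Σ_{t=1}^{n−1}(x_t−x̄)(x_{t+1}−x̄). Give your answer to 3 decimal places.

-17.125

Mean x̄ = (57 + 58 + 48 + 66 + 53 + 54 + 57)/7 = 56.1429
Σ_{t=1}^{6}(x_t−x̄)(x_{t+1}−x̄) = -119.8776
γ_1 = -119.8776 / 7 = -17.125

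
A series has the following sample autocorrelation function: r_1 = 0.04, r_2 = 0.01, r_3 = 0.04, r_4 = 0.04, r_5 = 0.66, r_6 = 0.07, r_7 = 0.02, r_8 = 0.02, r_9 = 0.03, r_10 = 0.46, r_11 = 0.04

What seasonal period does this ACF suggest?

The largest autocorrelation is r_5 = 0.66, with a weaker echo at lag 10 (0.46); the remaining lags stay at or below 0.07.
The dominant spike at lag 5 indicates a seasonal period of 5.

5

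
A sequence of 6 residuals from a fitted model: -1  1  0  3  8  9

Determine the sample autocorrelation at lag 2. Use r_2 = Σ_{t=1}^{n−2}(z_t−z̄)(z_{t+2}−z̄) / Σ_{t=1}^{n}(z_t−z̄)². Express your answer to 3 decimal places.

-0.025

Mean z̄ = (-1 + 1 + 0 + 3 + 8 + 9)/6 = 3.3333
Σ(z_t−z̄)(z_{t+2}−z̄) = (14.4444) + (0.7778) + (-15.5556) + (-1.8889) = -2.2222
Denominator Σ(z_t−z̄)² = 89.3333
r_2 = -2.2222 / 89.3333 = -0.025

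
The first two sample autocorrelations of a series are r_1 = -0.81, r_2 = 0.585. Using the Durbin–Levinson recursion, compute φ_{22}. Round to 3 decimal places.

-0.207

φ_{22} = (r_2 − r_1²) / (1 − r_1²)
r_1² = (-0.81)² = 0.6561
Numerator = 0.585 − 0.6561 = -0.0711; denominator = 1 − 0.6561 = 0.3439
φ_{22} = -0.0711 / 0.3439 = -0.207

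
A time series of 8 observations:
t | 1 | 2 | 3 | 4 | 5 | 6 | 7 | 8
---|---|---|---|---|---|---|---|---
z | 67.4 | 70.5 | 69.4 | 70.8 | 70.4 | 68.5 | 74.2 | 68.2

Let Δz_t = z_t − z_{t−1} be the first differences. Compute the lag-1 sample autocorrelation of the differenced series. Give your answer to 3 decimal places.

First differences Δz: 3.1, -1.1, 1.4, -0.4, -1.9, 5.7, -6.0
Mean of differences = 0.1143
Numerator Σ(Δz_t−Δz̄)(Δz_{t+1}−Δz̄) = -50.2159
Denominator Σ(Δz_t−Δz̄)² = 84.9486
r_1(Δz) = -50.2159 / 84.9486 = -0.591

-0.591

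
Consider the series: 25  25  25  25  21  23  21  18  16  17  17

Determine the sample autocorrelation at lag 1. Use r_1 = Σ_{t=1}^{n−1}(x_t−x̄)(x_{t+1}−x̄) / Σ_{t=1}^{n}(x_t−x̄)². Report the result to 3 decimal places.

0.738

Mean x̄ = (25 + 25 + 25 + 25 + 21 + 23 + 21 + 18 + 16 + 17 + 17)/11 = 21.1818
Numerator Σ_{t=1}^{10}(x_t−x̄)(x_{t+1}−x̄) = 98.6033
Denominator Σ(x_t−x̄)² = 133.6364
r_1 = 98.6033 / 133.6364 = 0.738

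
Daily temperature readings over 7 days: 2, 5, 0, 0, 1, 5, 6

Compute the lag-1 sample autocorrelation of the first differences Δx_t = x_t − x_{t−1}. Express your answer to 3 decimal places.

-0.151

First differences Δx: 3, -5, 0, 1, 4, 1
Mean of differences = 0.6667
Numerator Σ(Δx_t−Δx̄)(Δx_{t+1}−Δx̄) = -7.4444
Denominator Σ(Δx_t−Δx̄)² = 49.3333
r_1(Δx) = -7.4444 / 49.3333 = -0.151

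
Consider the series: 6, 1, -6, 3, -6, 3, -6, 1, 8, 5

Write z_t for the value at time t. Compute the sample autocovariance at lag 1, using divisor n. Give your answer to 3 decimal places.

-2.901

Mean z̄ = (6 + 1 − 6 + 3 − 6 + 3 − 6 + 1 + 8 + 5)/10 = 0.9000
Σ_{t=1}^{9}(z_t−z̄)(z_{t+1}−z̄) = -29.0100
γ_1 = -29.0100 / 10 = -2.901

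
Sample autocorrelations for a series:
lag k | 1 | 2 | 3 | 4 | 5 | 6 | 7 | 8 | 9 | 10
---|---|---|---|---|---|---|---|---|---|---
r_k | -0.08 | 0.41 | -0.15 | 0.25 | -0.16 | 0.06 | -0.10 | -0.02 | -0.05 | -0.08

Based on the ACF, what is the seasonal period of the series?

The largest autocorrelation is r_2 = 0.41, with a weaker echo at lag 4 (0.25); the remaining lags stay at or below 0.06.
The dominant spike at lag 2 indicates a seasonal period of 2.

2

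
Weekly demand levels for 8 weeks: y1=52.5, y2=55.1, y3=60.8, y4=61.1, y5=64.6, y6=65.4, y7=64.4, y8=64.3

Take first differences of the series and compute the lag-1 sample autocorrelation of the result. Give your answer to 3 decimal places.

0.035

First differences Δy: 2.6, 5.7, 0.3, 3.5, 0.8, -1.0, -0.1
Mean of differences = 1.6857
Numerator Σ(Δy_t−Δȳ)(Δy_{t+1}−Δȳ) = 1.1612
Denominator Σ(Δy_t−Δȳ)² = 33.3486
r_1(Δy) = 1.1612 / 33.3486 = 0.035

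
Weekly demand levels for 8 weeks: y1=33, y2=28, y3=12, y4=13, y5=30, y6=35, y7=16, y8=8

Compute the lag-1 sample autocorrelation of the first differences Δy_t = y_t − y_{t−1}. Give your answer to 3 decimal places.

0.180

First differences Δy: -5, -16, 1, 17, 5, -19, -8
Mean of differences = -3.5714
Numerator Σ(Δy_t−Δȳ)(Δy_{t+1}−Δȳ) = 167.3878
Denominator Σ(Δy_t−Δȳ)² = 931.7143
r_1(Δy) = 167.3878 / 931.7143 = 0.180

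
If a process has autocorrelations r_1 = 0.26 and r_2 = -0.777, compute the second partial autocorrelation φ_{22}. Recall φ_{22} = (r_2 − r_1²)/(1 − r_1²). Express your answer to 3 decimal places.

φ_{22} = (r_2 − r_1²) / (1 − r_1²)
r_1² = (0.26)² = 0.0676
Numerator = -0.777 − 0.0676 = -0.8446; denominator = 1 − 0.0676 = 0.9324
φ_{22} = -0.8446 / 0.9324 = -0.906

-0.906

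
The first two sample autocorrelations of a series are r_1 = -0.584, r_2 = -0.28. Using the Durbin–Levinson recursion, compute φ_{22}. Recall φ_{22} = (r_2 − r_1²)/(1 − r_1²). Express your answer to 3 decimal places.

-0.943

φ_{22} = (r_2 − r_1²) / (1 − r_1²)
r_1² = (-0.584)² = 0.341056
Numerator = -0.28 − 0.3411 = -0.6211; denominator = 1 − 0.3411 = 0.6589
φ_{22} = -0.6211 / 0.6589 = -0.943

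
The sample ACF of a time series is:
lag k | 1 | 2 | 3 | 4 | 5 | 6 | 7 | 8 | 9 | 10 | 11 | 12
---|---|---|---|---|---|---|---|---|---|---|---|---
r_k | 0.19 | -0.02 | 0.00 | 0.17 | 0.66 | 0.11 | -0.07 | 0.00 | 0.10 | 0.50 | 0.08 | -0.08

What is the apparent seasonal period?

The largest autocorrelation is r_5 = 0.66, with a weaker echo at lag 10 (0.50); the remaining lags stay at or below 0.19.
The dominant spike at lag 5 indicates a seasonal period of 5.

5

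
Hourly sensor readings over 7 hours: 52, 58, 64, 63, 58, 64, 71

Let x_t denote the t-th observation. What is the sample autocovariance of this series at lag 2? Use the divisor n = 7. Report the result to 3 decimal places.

-9.603

Mean x̄ = (52 + 58 + 64 + 63 + 58 + 64 + 71)/7 = 61.4286
Σ_{t=1}^{5}(x_t−x̄)(x_{t+2}−x̄) = -67.2245
γ_2 = -67.2245 / 7 = -9.603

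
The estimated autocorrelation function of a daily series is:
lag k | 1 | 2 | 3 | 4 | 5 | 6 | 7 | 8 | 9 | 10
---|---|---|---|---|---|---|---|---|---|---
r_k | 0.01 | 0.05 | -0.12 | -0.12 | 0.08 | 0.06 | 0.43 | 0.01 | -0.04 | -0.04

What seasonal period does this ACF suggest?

The largest autocorrelation is r_7 = 0.43; the remaining lags stay at or below 0.08.
The dominant spike at lag 7 indicates a seasonal period of 7.

7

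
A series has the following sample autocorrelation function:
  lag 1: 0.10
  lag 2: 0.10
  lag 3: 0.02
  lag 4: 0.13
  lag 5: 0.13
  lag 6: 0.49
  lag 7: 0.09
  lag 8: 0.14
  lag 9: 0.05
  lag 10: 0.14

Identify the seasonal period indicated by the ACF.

The largest autocorrelation is r_6 = 0.49; the remaining lags stay at or below 0.14.
The dominant spike at lag 6 indicates a seasonal period of 6.

6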